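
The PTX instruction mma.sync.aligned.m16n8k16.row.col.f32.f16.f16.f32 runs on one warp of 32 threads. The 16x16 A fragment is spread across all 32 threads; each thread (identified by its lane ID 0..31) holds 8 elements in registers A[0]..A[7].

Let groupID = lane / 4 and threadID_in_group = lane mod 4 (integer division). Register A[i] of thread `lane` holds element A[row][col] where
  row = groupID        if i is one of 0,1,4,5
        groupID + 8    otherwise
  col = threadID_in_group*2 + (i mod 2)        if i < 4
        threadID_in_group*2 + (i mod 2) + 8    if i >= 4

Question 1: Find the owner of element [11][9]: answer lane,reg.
12,7

r:11=>grp=3,rB=1  c:9=>cB=1,tig=0,lo=1
L=3*4+0=12  i=1*4+1*2+1=7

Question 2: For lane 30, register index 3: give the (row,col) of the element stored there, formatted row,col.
30: G=7,T=2
[3] (7+8,2*2+1+0) = (15,5)

15,5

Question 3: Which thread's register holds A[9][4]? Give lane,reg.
r=9→G=1,rhi=1  c=4→chi=0,T=2,p=0
L=1*4+2=6  i=0*4+1*2+0=2

6,2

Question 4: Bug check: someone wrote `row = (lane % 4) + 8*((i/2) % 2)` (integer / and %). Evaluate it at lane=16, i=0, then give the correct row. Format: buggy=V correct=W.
buggy=0 correct=4

`(lane % 4) + 8*((i/2) % 2)`[16,0]->0
lane 16->16/4=4, 16 mod 4=0
i=0  r:4+0->4  c:2·0+0+0->0
row: 0 vs 4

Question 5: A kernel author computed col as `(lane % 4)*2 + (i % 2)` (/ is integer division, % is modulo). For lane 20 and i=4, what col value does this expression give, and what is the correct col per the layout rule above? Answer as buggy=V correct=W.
buggy=0 correct=8

`(lane % 4)*2 + (i % 2)`[20,4]->0
20: g=5,t=0
[4] (5+0,0*2+0+8) = (5,8)
col: 0 vs 8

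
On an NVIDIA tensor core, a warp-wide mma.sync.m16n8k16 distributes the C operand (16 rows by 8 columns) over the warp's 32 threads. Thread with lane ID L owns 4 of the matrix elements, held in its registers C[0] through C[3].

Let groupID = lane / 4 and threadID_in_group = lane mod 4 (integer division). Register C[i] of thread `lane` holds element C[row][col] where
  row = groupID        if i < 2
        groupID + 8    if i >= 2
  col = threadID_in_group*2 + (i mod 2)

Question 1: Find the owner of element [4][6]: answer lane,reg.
r=4->g=4,rb=0  c=6->t=3,b0=0
L=4*4+3=19  i=0*2+0=0

19,0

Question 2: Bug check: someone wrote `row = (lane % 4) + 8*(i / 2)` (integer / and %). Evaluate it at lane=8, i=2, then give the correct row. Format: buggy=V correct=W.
buggy=8 correct=10

`(lane % 4) + 8*(i / 2)`[8,2]->8
lane 8->8/4=2, 8 mod 4=0
i=2  r:2+8->10  c:2·0+0->0
row: 8 vs 10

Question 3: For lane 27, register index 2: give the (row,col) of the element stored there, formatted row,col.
lane 27→27/4=6, 27 mod 4=3
i=2  r:6+8→14  c:2·3+0→6

14,6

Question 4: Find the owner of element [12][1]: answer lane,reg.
r=12→G=4,rhi=1  c=1→T=0,p=1
L=4*4+0=16  i=1*2+1=3

16,3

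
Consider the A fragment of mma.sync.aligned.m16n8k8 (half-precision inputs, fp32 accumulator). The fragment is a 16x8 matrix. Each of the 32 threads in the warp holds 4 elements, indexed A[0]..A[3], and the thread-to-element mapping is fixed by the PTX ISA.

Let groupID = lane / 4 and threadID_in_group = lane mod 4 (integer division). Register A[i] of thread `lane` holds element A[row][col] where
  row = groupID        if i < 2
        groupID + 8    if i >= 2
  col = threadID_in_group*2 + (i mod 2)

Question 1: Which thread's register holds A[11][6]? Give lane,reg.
15,2

r: 11->gid=3,r8=1  c: 6->tid=3,i&1=0
L=3*4+3=15  i=1*2+0=2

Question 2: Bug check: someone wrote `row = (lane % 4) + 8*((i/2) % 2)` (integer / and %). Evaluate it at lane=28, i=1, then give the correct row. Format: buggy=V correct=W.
`(lane % 4) + 8*((i/2) % 2)`[28,1]→0
28: G=7,T=0
[1] (7+0,0*2+1) = (7,1)
row: 0 vs 7

buggy=0 correct=7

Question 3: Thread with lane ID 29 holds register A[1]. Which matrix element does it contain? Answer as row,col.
7,3

29: gr=7,th=1
[1] (7+0,1*2+1) = (7,3)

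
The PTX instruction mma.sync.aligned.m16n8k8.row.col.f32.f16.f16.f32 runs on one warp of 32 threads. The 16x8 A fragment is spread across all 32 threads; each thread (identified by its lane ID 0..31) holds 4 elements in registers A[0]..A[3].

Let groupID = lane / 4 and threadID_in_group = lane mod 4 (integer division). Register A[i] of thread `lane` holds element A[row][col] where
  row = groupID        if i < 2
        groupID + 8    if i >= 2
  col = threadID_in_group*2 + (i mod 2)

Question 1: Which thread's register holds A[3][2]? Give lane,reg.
13,0

r=3->g=3,rb=0  c=2->t=1,b0=0
L=3*4+1=13  i=0*2+0=0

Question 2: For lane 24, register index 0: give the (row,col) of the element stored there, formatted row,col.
lane 24: grp=6 (24/4), tig=0 (24%4)
i=0: r=6+0=6, c=0*2+0=0

6,0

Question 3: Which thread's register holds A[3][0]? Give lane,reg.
12,0

r: 3->gid=3,r8=0  c: 0->tid=0,i&1=0
L=3*4+0=12  i=0*2+0=0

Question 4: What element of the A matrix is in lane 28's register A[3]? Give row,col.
15,1

lane 28->28/4=7, 28 mod 4=0
i=3  r:7+8->15  c:2·0+1->1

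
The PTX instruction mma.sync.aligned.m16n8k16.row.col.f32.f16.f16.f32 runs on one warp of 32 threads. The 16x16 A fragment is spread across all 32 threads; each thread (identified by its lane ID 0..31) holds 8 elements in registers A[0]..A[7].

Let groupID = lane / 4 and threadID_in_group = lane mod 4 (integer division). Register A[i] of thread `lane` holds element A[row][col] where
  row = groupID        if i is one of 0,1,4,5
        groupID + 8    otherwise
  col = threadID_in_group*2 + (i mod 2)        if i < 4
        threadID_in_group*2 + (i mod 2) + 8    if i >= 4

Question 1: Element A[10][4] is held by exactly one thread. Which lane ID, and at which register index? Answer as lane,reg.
10,2

r=10→G=2,rhi=1  c=4→chi=0,T=2,p=0
L=2*4+2=10  i=0*4+1*2+0=2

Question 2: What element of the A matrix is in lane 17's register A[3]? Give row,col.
12,3

lane 17: grp=4 (17/4), tig=1 (17%4)
i=3: r=4+8=12, c=1*2+1+0=3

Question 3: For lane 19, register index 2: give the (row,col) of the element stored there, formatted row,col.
12,6

19: gid=4,tid=3
[2] (4+8,3*2+0+0) = (12,6)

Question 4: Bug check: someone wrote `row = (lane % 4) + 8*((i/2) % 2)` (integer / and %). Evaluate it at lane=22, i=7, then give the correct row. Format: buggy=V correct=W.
`(lane % 4) + 8*((i/2) % 2)`[22,7]->10
22: g=5,t=2
[7] (5+8,2*2+1+8) = (13,13)
row: 10 vs 13

buggy=10 correct=13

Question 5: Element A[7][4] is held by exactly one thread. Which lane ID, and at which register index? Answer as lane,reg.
30,0

r=7→G=7,rhi=0  c=4→chi=0,T=2,p=0
L=7*4+2=30  i=0*4+0*2+0=0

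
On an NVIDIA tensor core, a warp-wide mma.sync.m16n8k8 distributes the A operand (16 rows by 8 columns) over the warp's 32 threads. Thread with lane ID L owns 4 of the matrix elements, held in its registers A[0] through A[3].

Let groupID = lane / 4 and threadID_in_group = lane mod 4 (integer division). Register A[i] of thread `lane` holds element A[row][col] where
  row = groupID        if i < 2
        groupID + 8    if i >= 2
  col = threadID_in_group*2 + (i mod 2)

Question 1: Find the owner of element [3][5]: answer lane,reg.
r:3=>grp=3,rB=0  c:5=>tig=2,lo=1
L=3*4+2=14  i=0*2+1=1

14,1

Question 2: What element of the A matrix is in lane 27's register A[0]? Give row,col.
6,6

27: gid=6,tid=3
[0] (6+0,3*2+0) = (6,6)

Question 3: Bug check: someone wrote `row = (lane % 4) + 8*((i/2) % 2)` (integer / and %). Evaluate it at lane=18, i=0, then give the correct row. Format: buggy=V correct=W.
`(lane % 4) + 8*((i/2) % 2)`[18,0]⇒2
lane 18: gr=4 (18/4), th=2 (18%4)
i=0: r=4+0=4, c=2*2+0=4
row: 2 vs 4

buggy=2 correct=4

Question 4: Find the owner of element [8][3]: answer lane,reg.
1,3

r:8=>grp=0,rB=1  c:3=>tig=1,lo=1
L=0*4+1=1  i=1*2+1=3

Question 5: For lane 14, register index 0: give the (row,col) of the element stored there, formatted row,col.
3,4

lane 14: G=3 (14/4), T=2 (14%4)
i=0: r=3+0=3, c=2*2+0=4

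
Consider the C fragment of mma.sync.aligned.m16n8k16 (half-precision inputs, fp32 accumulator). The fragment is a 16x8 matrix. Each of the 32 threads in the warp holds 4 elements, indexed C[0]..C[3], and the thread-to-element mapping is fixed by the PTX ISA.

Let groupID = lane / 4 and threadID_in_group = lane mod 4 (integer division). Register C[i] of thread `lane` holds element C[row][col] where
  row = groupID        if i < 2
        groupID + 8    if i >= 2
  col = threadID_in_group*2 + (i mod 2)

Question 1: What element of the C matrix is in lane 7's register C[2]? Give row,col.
9,6

lane 7: grp=1 (7/4), tig=3 (7%4)
i=2: r=1+8=9, c=3*2+0=6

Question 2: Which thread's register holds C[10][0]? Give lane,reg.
8,2

r=10->g=2,rb=1  c=0->t=0,b0=0
L=2*4+0=8  i=1*2+0=2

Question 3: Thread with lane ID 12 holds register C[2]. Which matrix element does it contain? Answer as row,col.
12: gr=3,th=0
[2] (3+8,0*2+0) = (11,0)

11,0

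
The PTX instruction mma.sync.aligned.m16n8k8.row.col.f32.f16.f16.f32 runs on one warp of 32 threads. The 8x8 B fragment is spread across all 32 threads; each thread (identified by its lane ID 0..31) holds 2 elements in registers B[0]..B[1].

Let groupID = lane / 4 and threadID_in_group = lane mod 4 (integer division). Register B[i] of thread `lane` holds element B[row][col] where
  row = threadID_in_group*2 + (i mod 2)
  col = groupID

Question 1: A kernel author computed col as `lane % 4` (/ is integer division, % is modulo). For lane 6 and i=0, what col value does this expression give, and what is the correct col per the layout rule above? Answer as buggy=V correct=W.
buggy=2 correct=1

`lane % 4`[6,0]->2
6: gid=1,tid=2
[0] (2*2+0,1) = (4,1)
col: 2 vs 1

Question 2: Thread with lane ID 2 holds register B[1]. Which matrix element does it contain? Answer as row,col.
5,0

L=2→G=2>>2=0, T=2&3=2
[1]→row 2·2+1=5  col G=0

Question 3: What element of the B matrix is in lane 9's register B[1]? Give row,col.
3,2

lane 9->9/4=2, 9 mod 4=1
i=1  r:2·1+1->3  c:2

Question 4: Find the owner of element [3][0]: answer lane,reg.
c=0→G=0  r=3→T=1,p=1
L=0*4+1=1  i=1=1

1,1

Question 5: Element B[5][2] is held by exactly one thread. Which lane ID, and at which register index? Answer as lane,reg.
10,1

c=2→G=2  r=5→T=2,p=1
L=2*4+2=10  i=1=1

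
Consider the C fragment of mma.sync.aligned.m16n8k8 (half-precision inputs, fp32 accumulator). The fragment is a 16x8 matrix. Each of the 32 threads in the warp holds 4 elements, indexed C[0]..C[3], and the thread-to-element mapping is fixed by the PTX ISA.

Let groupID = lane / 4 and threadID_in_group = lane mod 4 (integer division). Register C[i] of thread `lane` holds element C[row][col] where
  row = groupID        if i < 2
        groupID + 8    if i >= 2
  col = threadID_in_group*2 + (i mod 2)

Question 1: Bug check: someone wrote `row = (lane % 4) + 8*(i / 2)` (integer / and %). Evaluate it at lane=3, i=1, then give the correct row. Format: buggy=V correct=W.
`(lane % 4) + 8*(i / 2)`[3,1]->3
3: g=0,t=3
[1] (0+0,3*2+1) = (0,7)
row: 3 vs 0

buggy=3 correct=0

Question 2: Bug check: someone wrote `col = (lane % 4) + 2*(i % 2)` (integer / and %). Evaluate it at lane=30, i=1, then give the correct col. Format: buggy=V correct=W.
`(lane % 4) + 2*(i % 2)`[30,1]->4
30: gid=7,tid=2
[1] (7+0,2*2+1) = (7,5)
col: 4 vs 5

buggy=4 correct=5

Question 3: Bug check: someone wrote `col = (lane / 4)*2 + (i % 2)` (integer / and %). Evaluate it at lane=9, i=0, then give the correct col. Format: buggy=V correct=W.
`(lane / 4)*2 + (i % 2)`[9,0]->4
L=9->gid=9>>2=2, tid=9&3=1
[0]->row 2+0=2  col 1·2+0=2
col: 4 vs 2

buggy=4 correct=2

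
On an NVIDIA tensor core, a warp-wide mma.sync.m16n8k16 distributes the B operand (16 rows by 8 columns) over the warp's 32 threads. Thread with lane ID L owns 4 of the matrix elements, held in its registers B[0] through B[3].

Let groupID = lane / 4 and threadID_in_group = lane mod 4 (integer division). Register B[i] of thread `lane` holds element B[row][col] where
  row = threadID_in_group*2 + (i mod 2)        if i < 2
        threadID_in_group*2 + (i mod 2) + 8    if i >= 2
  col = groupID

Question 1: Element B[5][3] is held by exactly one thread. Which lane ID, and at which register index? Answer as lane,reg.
14,1

c:3=>grp=3  r:5=>rB=0,tig=2,lo=1
L=3*4+2=14  i=0*2+1=1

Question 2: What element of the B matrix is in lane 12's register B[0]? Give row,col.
0,3

lane 12: grp=3 (12/4), tig=0 (12%4)
i=0: r=0*2+0+0=0, c=grp=3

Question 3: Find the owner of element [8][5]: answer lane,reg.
20,2

c=5⇒gr=5  r=8⇒Rb=1,th=0,odd=0
L=5*4+0=20  i=1*2+0=2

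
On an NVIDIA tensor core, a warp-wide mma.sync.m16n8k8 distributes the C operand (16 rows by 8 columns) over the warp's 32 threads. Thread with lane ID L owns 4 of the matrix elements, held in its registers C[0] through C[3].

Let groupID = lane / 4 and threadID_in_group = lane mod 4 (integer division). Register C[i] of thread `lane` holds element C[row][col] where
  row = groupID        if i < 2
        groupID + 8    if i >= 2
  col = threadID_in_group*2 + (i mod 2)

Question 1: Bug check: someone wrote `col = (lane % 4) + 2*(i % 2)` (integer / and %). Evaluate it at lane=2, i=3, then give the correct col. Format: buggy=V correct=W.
buggy=4 correct=5

`(lane % 4) + 2*(i % 2)`[2,3]→4
L=2→G=2>>2=0, T=2&3=2
[3]→row 0+8=8  col 2·2+1=5
col: 4 vs 5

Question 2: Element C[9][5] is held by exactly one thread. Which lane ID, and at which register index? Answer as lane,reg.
r:9=>grp=1,rB=1  c:5=>tig=2,lo=1
L=1*4+2=6  i=1*2+1=3

6,3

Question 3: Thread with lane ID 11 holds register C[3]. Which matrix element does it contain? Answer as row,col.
10,7

11: gr=2,th=3
[3] (2+8,3*2+1) = (10,7)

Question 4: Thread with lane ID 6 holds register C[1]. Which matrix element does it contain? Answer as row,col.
lane 6⇒6/4=1, 6 mod 4=2
i=1  r:1+0⇒1  c:2·2+1⇒5

1,5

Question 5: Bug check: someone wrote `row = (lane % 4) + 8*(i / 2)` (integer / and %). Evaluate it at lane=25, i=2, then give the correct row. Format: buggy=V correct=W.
buggy=9 correct=14

`(lane % 4) + 8*(i / 2)`[25,2]->9
25: g=6,t=1
[2] (6+8,1*2+0) = (14,2)
row: 9 vs 14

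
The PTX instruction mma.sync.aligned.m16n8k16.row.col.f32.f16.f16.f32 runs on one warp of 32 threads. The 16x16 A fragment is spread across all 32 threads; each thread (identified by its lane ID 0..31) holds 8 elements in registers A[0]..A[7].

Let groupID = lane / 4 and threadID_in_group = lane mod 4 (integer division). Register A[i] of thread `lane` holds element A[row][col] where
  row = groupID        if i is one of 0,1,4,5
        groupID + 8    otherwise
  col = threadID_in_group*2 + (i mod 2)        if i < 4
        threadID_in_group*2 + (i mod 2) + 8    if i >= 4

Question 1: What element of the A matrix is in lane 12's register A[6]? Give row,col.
11,8

lane 12: G=3 (12/4), T=0 (12%4)
i=6: r=3+8=11, c=0*2+0+8=8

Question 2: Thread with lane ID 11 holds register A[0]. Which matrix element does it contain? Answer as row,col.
lane 11: G=2 (11/4), T=3 (11%4)
i=0: r=2+0=2, c=3*2+0+0=6

2,6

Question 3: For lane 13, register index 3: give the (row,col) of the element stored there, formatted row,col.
lane 13: G=3 (13/4), T=1 (13%4)
i=3: r=3+8=11, c=1*2+1+0=3

11,3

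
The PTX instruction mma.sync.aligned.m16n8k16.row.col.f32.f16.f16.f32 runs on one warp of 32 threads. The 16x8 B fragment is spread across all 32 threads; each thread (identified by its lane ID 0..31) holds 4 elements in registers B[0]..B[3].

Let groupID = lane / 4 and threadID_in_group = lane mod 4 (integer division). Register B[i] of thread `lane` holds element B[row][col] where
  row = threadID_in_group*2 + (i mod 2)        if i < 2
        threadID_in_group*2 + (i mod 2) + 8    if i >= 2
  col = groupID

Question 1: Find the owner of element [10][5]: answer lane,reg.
21,2

c=5⇒gr=5  r=10⇒Rb=1,th=1,odd=0
L=5*4+1=21  i=1*2+0=2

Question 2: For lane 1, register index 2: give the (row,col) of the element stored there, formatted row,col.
lane 1⇒1/4=0, 1 mod 4=1
i=2  r:2·1+0+8⇒10  c:0

10,0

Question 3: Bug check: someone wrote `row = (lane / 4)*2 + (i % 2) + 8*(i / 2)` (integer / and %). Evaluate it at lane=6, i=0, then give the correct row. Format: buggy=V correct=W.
`(lane / 4)*2 + (i % 2) + 8*(i / 2)`[6,0]→2
L=6→G=6>>2=1, T=6&3=2
[0]→row 2·2+0+0=4  col G=1
row: 2 vs 4

buggy=2 correct=4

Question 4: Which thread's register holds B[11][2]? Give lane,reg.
9,3

c: 2->gid=2  r: 11->r8=1,tid=1,i&1=1
L=2*4+1=9  i=1*2+1=3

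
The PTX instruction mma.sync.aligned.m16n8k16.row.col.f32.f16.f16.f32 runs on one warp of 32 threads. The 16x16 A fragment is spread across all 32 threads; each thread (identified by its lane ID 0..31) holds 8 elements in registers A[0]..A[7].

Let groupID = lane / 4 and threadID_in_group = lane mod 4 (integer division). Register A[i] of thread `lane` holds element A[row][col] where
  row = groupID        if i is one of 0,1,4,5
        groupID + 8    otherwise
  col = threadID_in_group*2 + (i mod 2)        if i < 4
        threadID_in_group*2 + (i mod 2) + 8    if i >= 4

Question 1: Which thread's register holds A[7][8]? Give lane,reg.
28,4

r=7⇒gr=7,Rb=0  c=8⇒Cb=1,th=0,odd=0
L=7*4+0=28  i=1*4+0*2+0=4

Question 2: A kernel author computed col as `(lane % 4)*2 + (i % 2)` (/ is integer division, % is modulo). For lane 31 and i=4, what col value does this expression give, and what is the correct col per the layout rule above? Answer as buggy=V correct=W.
buggy=6 correct=14

`(lane % 4)*2 + (i % 2)`[31,4]→6
L=31→G=31>>2=7, T=31&3=3
[4]→row 7+0=7  col 3·2+0+8=14
col: 6 vs 14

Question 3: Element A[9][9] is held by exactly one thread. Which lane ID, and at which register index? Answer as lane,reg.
r=9->g=1,rb=1  c=9->cb=1,t=0,b0=1
L=1*4+0=4  i=1*4+1*2+1=7

4,7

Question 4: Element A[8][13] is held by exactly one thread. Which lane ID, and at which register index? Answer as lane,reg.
r=8⇒gr=0,Rb=1  c=13⇒Cb=1,th=2,odd=1
L=0*4+2=2  i=1*4+1*2+1=7

2,7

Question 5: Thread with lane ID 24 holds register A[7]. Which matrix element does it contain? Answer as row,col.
14,9

lane 24: grp=6 (24/4), tig=0 (24%4)
i=7: r=6+8=14, c=0*2+1+8=9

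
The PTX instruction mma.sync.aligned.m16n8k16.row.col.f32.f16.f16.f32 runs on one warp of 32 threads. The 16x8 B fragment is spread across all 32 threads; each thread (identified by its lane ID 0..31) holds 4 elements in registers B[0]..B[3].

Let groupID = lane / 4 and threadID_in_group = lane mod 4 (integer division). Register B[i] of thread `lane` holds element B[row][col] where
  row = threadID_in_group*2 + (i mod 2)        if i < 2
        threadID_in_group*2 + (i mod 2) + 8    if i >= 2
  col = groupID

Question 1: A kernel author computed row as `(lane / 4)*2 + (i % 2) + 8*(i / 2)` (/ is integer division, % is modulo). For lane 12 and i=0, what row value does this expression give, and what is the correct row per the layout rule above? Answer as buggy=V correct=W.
`(lane / 4)*2 + (i % 2) + 8*(i / 2)`[12,0]->6
lane 12->12/4=3, 12 mod 4=0
i=0  r:2·0+0+0->0  c:3
row: 6 vs 0

buggy=6 correct=0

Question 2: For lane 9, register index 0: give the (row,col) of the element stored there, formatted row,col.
2,2

lane 9->9/4=2, 9 mod 4=1
i=0  r:2·1+0+0->2  c:2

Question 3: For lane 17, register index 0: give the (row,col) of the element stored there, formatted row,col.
2,4

lane 17: grp=4 (17/4), tig=1 (17%4)
i=0: r=1*2+0+0=2, c=grp=4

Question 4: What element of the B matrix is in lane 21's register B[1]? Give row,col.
3,5

L=21→G=21>>2=5, T=21&3=1
[1]→row 1·2+1+0=3  col G=5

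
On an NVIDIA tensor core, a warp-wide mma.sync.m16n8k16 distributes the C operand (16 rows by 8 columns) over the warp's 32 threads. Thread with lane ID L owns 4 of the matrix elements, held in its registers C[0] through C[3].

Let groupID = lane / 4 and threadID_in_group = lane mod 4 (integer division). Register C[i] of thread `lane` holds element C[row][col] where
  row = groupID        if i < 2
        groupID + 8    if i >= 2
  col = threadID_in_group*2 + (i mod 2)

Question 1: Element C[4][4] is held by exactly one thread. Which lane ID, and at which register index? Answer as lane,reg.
18,0

r: 4->gid=4,r8=0  c: 4->tid=2,i&1=0
L=4*4+2=18  i=0*2+0=0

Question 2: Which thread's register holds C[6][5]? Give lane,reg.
r=6->g=6,rb=0  c=5->t=2,b0=1
L=6*4+2=26  i=0*2+1=1

26,1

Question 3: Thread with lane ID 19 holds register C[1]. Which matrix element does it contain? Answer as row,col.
4,7

19: gr=4,th=3
[1] (4+0,3*2+1) = (4,7)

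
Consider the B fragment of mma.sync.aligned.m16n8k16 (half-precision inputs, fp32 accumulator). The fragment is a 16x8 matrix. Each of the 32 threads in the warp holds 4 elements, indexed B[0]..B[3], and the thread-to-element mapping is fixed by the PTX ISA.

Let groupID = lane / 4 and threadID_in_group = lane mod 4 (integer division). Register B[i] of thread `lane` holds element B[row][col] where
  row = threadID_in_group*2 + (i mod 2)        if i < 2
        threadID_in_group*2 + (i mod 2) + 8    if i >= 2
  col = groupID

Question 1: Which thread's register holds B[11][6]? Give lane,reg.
25,3

c: 6->gid=6  r: 11->r8=1,tid=1,i&1=1
L=6*4+1=25  i=1*2+1=3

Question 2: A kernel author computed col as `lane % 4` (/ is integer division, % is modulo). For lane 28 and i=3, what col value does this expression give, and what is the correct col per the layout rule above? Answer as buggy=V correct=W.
buggy=0 correct=7

`lane % 4`[28,3]⇒0
28: gr=7,th=0
[3] (0*2+1+8,7) = (9,7)
col: 0 vs 7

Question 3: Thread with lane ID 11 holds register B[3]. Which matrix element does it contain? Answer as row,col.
lane 11⇒11/4=2, 11 mod 4=3
i=3  r:2·3+1+8⇒15  c:2

15,2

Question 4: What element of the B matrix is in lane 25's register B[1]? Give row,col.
3,6

25: gid=6,tid=1
[1] (1*2+1+0,6) = (3,6)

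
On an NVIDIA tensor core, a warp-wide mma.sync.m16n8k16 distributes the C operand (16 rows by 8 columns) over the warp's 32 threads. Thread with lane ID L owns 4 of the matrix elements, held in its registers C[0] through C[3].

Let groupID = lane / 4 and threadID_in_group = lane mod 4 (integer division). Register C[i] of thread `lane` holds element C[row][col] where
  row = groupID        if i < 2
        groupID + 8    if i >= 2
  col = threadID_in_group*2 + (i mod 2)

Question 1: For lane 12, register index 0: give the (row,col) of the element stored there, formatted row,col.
3,0

L=12→G=12>>2=3, T=12&3=0
[0]→row 3+0=3  col 0·2+0=0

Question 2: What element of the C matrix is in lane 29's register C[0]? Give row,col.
L=29→G=29>>2=7, T=29&3=1
[0]→row 7+0=7  col 1·2+0=2

7,2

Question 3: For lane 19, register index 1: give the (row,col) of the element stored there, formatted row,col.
19: g=4,t=3
[1] (4+0,3*2+1) = (4,7)

4,7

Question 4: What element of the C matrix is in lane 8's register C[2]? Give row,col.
10,0

L=8->g=8>>2=2, t=8&3=0
[2]->row 2+8=10  col 0·2+0=0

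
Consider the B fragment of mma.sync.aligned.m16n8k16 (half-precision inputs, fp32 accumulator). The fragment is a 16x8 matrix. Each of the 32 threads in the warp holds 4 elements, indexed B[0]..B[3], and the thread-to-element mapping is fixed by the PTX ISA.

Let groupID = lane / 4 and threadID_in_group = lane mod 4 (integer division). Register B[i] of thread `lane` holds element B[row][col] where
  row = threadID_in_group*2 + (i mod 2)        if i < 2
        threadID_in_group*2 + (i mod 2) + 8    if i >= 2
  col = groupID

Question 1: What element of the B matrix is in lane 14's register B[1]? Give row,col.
lane 14: gid=3 (14/4), tid=2 (14%4)
i=1: r=2*2+1+0=5, c=gid=3

5,3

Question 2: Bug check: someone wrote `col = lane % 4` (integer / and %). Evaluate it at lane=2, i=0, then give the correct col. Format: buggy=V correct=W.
buggy=2 correct=0

`lane % 4`[2,0]→2
lane 2→2/4=0, 2 mod 4=2
i=0  r:2·2+0+0→4  c:0
col: 2 vs 0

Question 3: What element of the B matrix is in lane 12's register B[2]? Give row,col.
12: gr=3,th=0
[2] (0*2+0+8,3) = (8,3)

8,3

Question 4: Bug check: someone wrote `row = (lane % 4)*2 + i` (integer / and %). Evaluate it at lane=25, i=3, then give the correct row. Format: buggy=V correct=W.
`(lane % 4)*2 + i`[25,3]->5
25: gid=6,tid=1
[3] (1*2+1+8,6) = (11,6)
row: 5 vs 11

buggy=5 correct=11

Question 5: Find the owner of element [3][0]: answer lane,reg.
1,1

c=0⇒gr=0  r=3⇒Rb=0,th=1,odd=1
L=0*4+1=1  i=0*2+1=1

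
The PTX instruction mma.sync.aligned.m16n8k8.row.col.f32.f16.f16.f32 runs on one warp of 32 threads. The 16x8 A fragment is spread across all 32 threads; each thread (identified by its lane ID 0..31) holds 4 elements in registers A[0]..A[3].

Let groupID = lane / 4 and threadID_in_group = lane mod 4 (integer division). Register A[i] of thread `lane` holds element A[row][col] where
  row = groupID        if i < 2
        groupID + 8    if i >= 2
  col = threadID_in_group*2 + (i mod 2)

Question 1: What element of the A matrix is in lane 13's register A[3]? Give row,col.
lane 13⇒13/4=3, 13 mod 4=1
i=3  r:3+8⇒11  c:2·1+1⇒3

11,3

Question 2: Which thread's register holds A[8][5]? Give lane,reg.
2,3

r:8=>grp=0,rB=1  c:5=>tig=2,lo=1
L=0*4+2=2  i=1*2+1=3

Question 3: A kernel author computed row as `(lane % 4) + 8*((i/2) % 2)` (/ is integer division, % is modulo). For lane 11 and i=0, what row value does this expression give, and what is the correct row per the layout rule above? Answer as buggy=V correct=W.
buggy=3 correct=2

`(lane % 4) + 8*((i/2) % 2)`[11,0]→3
L=11→G=11>>2=2, T=11&3=3
[0]→row 2+0=2  col 3·2+0=6
row: 3 vs 2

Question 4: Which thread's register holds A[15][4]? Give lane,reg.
r=15->g=7,rb=1  c=4->t=2,b0=0
L=7*4+2=30  i=1*2+0=2

30,2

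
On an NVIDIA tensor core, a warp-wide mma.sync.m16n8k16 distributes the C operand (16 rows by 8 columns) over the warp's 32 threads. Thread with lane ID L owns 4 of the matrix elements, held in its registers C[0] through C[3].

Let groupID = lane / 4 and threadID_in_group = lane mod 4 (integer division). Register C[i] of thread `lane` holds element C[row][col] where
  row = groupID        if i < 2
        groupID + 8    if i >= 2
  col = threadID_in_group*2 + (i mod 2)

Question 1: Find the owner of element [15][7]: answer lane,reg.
31,3

r:15=>grp=7,rB=1  c:7=>tig=3,lo=1
L=7*4+3=31  i=1*2+1=3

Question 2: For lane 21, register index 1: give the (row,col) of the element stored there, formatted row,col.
5,3

lane 21: g=5 (21/4), t=1 (21%4)
i=1: r=5+0=5, c=1*2+1=3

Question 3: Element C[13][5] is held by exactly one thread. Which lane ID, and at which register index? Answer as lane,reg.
22,3

r=13⇒gr=5,Rb=1  c=5⇒th=2,odd=1
L=5*4+2=22  i=1*2+1=3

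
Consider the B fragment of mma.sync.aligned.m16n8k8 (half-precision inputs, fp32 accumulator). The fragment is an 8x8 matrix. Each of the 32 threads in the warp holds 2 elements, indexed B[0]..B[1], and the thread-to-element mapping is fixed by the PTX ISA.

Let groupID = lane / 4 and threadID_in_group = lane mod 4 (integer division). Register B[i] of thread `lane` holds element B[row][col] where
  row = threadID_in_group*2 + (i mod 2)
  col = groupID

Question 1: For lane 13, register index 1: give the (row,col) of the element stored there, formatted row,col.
3,3

L=13⇒gr=13>>2=3, th=13&3=1
[1]⇒row 1·2+1=3  col gr=3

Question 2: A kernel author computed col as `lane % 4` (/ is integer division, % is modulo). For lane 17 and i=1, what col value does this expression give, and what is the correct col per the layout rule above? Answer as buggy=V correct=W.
buggy=1 correct=4

`lane % 4`[17,1]→1
lane 17→17/4=4, 17 mod 4=1
i=1  r:2·1+1→3  c:4
col: 1 vs 4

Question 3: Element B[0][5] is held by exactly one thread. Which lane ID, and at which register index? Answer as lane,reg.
c: 5->gid=5  r: 0->tid=0,i&1=0
L=5*4+0=20  i=0=0

20,0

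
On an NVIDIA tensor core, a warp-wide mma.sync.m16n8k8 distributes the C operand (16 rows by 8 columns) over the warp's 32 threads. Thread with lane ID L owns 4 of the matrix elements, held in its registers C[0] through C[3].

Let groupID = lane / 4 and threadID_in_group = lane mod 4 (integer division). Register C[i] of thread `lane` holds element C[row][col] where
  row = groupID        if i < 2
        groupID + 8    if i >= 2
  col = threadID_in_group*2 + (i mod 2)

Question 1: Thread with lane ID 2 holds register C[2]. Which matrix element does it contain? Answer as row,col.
L=2→G=2>>2=0, T=2&3=2
[2]→row 0+8=8  col 2·2+0=4

8,4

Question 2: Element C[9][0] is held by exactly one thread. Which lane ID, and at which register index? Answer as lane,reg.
r=9⇒gr=1,Rb=1  c=0⇒th=0,odd=0
L=1*4+0=4  i=1*2+0=2

4,2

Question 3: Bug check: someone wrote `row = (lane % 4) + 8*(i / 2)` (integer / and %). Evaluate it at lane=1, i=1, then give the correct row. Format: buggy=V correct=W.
buggy=1 correct=0

`(lane % 4) + 8*(i / 2)`[1,1]→1
lane 1→1/4=0, 1 mod 4=1
i=1  r:0+0→0  c:2·1+1→3
row: 1 vs 0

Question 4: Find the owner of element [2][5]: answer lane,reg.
r:2=>grp=2,rB=0  c:5=>tig=2,lo=1
L=2*4+2=10  i=0*2+1=1

10,1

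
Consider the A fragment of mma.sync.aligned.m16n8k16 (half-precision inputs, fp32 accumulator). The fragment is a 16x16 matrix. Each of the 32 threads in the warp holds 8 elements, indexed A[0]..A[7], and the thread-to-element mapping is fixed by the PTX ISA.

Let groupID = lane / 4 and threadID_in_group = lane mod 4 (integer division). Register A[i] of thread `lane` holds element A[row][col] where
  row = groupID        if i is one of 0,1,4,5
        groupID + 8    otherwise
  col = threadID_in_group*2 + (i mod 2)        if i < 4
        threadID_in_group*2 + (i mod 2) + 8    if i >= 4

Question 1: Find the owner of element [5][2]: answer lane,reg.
21,0

r: 5->gid=5,r8=0  c: 2->c8=0,tid=1,i&1=0
L=5*4+1=21  i=0*4+0*2+0=0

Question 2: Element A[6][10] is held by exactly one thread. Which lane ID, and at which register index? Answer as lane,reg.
25,4

r: 6->gid=6,r8=0  c: 10->c8=1,tid=1,i&1=0
L=6*4+1=25  i=1*4+0*2+0=4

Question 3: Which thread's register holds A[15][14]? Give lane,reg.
r=15->g=7,rb=1  c=14->cb=1,t=3,b0=0
L=7*4+3=31  i=1*4+1*2+0=6

31,6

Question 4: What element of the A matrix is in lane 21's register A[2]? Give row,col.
13,2

21: g=5,t=1
[2] (5+8,1*2+0+0) = (13,2)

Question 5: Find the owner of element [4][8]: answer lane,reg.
r:4=>grp=4,rB=0  c:8=>cB=1,tig=0,lo=0
L=4*4+0=16  i=1*4+0*2+0=4

16,4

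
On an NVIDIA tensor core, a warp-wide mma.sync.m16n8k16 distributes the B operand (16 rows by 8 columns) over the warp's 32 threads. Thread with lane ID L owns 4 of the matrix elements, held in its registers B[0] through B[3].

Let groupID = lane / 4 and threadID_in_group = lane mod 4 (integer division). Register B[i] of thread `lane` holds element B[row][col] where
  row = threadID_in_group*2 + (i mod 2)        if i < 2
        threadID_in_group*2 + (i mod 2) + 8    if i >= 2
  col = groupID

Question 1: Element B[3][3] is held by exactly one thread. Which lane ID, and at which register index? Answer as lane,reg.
13,1

c=3→G=3  r=3→rhi=0,T=1,p=1
L=3*4+1=13  i=0*2+1=1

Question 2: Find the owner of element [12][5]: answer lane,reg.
22,2

c=5⇒gr=5  r=12⇒Rb=1,th=2,odd=0
L=5*4+2=22  i=1*2+0=2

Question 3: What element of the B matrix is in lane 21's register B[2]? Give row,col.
lane 21: gr=5 (21/4), th=1 (21%4)
i=2: r=1*2+0+8=10, c=gr=5

10,5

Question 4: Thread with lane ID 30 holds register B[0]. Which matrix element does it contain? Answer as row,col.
L=30→G=30>>2=7, T=30&3=2
[0]→row 2·2+0+0=4  col G=7

4,7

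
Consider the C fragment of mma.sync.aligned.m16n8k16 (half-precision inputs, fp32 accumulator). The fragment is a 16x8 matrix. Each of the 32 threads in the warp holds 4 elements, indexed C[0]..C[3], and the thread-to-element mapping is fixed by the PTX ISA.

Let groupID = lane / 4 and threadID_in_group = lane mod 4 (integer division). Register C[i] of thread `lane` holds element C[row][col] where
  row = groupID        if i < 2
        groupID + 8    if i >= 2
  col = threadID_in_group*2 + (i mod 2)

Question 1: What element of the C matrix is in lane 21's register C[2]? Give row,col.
13,2

lane 21: g=5 (21/4), t=1 (21%4)
i=2: r=5+8=13, c=1*2+0=2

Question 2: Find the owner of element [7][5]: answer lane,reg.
r: 7->gid=7,r8=0  c: 5->tid=2,i&1=1
L=7*4+2=30  i=0*2+1=1

30,1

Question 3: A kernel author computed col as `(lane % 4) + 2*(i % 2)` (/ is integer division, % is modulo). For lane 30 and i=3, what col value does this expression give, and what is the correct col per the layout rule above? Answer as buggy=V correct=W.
`(lane % 4) + 2*(i % 2)`[30,3]->4
L=30->g=30>>2=7, t=30&3=2
[3]->row 7+8=15  col 2·2+1=5
col: 4 vs 5

buggy=4 correct=5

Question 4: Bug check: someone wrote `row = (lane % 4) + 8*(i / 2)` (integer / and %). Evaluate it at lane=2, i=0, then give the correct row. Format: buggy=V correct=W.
`(lane % 4) + 8*(i / 2)`[2,0]⇒2
lane 2: gr=0 (2/4), th=2 (2%4)
i=0: r=0+0=0, c=2*2+0=4
row: 2 vs 0

buggy=2 correct=0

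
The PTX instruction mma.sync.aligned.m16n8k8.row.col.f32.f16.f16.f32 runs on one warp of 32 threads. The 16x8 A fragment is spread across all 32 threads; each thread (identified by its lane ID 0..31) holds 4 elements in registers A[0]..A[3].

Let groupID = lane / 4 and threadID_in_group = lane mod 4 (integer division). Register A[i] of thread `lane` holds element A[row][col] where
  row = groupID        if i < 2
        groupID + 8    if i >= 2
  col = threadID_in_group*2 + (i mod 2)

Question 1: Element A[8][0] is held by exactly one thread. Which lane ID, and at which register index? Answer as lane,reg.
r=8->g=0,rb=1  c=0->t=0,b0=0
L=0*4+0=0  i=1*2+0=2

0,2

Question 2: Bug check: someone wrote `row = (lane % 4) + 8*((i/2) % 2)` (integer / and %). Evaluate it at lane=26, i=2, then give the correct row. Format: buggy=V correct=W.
buggy=10 correct=14

`(lane % 4) + 8*((i/2) % 2)`[26,2]⇒10
26: gr=6,th=2
[2] (6+8,2*2+0) = (14,4)
row: 10 vs 14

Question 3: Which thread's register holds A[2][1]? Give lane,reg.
r=2->g=2,rb=0  c=1->t=0,b0=1
L=2*4+0=8  i=0*2+1=1

8,1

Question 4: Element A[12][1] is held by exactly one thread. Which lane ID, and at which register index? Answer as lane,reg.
16,3

r:12=>grp=4,rB=1  c:1=>tig=0,lo=1
L=4*4+0=16  i=1*2+1=3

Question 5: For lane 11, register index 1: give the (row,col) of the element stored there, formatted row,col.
2,7

11: grp=2,tig=3
[1] (2+0,3*2+1) = (2,7)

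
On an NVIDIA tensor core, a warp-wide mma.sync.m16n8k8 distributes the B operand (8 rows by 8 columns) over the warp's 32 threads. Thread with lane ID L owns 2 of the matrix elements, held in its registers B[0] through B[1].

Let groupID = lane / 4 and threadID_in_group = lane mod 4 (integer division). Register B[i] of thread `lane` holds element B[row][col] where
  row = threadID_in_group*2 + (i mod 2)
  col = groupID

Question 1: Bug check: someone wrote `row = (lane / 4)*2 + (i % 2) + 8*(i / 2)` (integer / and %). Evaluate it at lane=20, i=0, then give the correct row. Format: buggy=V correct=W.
`(lane / 4)*2 + (i % 2) + 8*(i / 2)`[20,0]→10
lane 20: G=5 (20/4), T=0 (20%4)
i=0: r=0*2+0=0, c=G=5
row: 10 vs 0

buggy=10 correct=0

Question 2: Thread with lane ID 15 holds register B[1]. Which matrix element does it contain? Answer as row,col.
7,3

L=15⇒gr=15>>2=3, th=15&3=3
[1]⇒row 3·2+1=7  col gr=3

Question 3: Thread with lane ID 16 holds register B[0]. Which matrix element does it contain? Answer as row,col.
0,4

L=16->gid=16>>2=4, tid=16&3=0
[0]->row 0·2+0=0  col gid=4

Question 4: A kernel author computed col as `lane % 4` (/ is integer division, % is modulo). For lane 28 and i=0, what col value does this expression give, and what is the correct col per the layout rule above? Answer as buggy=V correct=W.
buggy=0 correct=7

`lane % 4`[28,0]=>0
lane 28: grp=7 (28/4), tig=0 (28%4)
i=0: r=0*2+0=0, c=grp=7
col: 0 vs 7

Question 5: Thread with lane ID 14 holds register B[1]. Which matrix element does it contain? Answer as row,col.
5,3

lane 14: G=3 (14/4), T=2 (14%4)
i=1: r=2*2+1=5, c=G=3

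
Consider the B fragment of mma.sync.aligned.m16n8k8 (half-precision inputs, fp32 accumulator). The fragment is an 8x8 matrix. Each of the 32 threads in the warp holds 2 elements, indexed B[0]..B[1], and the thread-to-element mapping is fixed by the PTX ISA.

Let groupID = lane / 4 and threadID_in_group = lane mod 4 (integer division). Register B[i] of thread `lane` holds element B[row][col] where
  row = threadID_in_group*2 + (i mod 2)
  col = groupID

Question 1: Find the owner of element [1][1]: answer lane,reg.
c=1->g=1  r=1->t=0,b0=1
L=1*4+0=4  i=1=1

4,1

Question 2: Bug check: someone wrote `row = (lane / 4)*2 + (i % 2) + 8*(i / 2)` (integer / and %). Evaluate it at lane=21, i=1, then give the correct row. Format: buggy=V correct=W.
buggy=11 correct=3

`(lane / 4)*2 + (i % 2) + 8*(i / 2)`[21,1]->11
lane 21: gid=5 (21/4), tid=1 (21%4)
i=1: r=1*2+1=3, c=gid=5
row: 11 vs 3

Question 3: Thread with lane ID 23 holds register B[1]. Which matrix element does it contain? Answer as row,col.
7,5

lane 23->23/4=5, 23 mod 4=3
i=1  r:2·3+1->7  c:5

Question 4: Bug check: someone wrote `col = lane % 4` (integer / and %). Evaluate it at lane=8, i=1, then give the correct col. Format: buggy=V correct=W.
buggy=0 correct=2

`lane % 4`[8,1]->0
lane 8: gid=2 (8/4), tid=0 (8%4)
i=1: r=0*2+1=1, c=gid=2
col: 0 vs 2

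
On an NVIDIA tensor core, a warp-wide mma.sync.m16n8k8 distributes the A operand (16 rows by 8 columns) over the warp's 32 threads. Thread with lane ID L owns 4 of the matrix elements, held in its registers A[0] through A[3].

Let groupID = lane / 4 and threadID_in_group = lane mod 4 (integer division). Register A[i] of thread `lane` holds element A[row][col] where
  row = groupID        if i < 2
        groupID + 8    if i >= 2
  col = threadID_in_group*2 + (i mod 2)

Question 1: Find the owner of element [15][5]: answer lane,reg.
r=15→G=7,rhi=1  c=5→T=2,p=1
L=7*4+2=30  i=1*2+1=3

30,3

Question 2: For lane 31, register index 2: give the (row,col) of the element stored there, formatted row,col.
15,6

31: G=7,T=3
[2] (7+8,3*2+0) = (15,6)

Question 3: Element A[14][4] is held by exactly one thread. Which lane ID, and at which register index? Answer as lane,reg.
r:14=>grp=6,rB=1  c:4=>tig=2,lo=0
L=6*4+2=26  i=1*2+0=2

26,2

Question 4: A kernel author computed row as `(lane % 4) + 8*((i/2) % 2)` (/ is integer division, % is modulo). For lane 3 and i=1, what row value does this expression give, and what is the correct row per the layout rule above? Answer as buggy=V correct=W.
buggy=3 correct=0

`(lane % 4) + 8*((i/2) % 2)`[3,1]→3
lane 3: G=0 (3/4), T=3 (3%4)
i=1: r=0+0=0, c=3*2+1=7
row: 3 vs 0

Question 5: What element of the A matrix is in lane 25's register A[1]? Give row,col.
25: gr=6,th=1
[1] (6+0,1*2+1) = (6,3)

6,3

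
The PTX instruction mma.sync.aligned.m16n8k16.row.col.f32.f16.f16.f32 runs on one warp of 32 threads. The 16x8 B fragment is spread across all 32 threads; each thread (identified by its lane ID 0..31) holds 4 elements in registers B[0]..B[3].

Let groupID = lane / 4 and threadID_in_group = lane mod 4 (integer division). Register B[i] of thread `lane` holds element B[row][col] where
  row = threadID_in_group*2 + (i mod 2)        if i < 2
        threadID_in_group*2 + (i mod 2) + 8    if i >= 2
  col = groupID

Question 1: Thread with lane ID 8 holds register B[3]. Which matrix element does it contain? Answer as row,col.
9,2

lane 8: G=2 (8/4), T=0 (8%4)
i=3: r=0*2+1+8=9, c=G=2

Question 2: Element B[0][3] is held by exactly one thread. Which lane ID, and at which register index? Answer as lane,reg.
c=3→G=3  r=0→rhi=0,T=0,p=0
L=3*4+0=12  i=0*2+0=0

12,0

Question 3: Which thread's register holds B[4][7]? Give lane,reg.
c: 7->gid=7  r: 4->r8=0,tid=2,i&1=0
L=7*4+2=30  i=0*2+0=0

30,0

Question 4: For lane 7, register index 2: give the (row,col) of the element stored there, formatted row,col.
14,1

L=7→G=7>>2=1, T=7&3=3
[2]→row 3·2+0+8=14  col G=1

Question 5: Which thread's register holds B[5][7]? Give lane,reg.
c=7->g=7  r=5->rb=0,t=2,b0=1
L=7*4+2=30  i=0*2+1=1

30,1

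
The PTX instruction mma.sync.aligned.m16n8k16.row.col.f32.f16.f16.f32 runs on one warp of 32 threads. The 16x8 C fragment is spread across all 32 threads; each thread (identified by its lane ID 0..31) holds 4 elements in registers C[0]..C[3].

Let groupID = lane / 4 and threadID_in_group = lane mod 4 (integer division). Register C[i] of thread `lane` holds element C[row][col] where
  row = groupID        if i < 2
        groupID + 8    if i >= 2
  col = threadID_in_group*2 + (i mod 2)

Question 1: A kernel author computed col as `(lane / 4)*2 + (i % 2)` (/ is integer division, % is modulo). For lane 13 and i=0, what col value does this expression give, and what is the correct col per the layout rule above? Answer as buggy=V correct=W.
buggy=6 correct=2

`(lane / 4)*2 + (i % 2)`[13,0]->6
lane 13: gid=3 (13/4), tid=1 (13%4)
i=0: r=3+0=3, c=1*2+0=2
col: 6 vs 2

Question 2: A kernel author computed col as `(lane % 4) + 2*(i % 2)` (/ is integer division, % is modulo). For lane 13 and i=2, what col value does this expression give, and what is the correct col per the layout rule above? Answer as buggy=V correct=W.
`(lane % 4) + 2*(i % 2)`[13,2]->1
13: g=3,t=1
[2] (3+8,1*2+0) = (11,2)
col: 1 vs 2

buggy=1 correct=2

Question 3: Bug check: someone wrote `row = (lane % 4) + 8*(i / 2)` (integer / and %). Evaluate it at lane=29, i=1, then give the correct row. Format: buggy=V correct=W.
buggy=1 correct=7

`(lane % 4) + 8*(i / 2)`[29,1]⇒1
L=29⇒gr=29>>2=7, th=29&3=1
[1]⇒row 7+0=7  col 1·2+1=3
row: 1 vs 7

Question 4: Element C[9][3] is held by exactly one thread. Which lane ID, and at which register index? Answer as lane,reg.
5,3

r=9→G=1,rhi=1  c=3→T=1,p=1
L=1*4+1=5  i=1*2+1=3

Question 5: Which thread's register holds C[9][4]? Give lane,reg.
r: 9->gid=1,r8=1  c: 4->tid=2,i&1=0
L=1*4+2=6  i=1*2+0=2

6,2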